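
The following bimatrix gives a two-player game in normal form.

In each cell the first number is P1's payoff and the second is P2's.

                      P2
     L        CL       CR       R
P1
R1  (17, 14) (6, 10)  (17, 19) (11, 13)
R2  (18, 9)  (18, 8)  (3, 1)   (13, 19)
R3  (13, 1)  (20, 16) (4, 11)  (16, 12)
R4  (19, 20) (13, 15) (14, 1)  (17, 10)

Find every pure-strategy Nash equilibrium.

Pure-strategy Nash equilibria: (R1, CR); (R3, CL); (R4, L)

(R1, L): P1 can switch to R2 (17 → 18). Not NE.
(R1, CL): P1 can switch to R2 (6 → 18). Not NE.
(R1, CR): P1 gets 17, best alternative 14; P2 gets 19, best alternative 14. No profitable deviation — NE.
(R1, R): P1 can switch to R2 (11 → 13). Not NE.
(R2, L): P1 can switch to R4 (18 → 19). Not NE.
(R2, CL): P1 can switch to R3 (18 → 20). Not NE.
(R2, CR): P1 can switch to R1 (3 → 17). Not NE.
(R2, R): P1 can switch to R3 (13 → 16). Not NE.
(R3, L): P1 can switch to R1 (13 → 17). Not NE.
(R3, CL): P1 gets 20, best alternative 18; P2 gets 16, best alternative 12. No profitable deviation — NE.
(R4, L): P1 gets 19, best alternative 18; P2 gets 20, best alternative 15. No profitable deviation — NE.
(The remaining 5 profiles each have a profitable deviation by the same check.)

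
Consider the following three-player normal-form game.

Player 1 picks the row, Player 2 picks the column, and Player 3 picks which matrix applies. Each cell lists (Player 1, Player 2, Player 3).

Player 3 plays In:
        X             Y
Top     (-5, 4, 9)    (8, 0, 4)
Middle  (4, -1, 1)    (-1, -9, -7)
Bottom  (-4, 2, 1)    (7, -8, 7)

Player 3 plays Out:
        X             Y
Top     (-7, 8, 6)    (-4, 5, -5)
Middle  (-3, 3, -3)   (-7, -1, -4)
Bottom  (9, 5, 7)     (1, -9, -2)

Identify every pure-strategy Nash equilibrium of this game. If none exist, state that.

For each strategy profile, look for a profitable unilateral deviation.
(Top, X, In): Player 1 can switch to Middle (-5 → 4). Not NE.
(Top, X, Out): Player 1 can switch to Middle (-7 → -3). Not NE.
(Top, Y, In): Player 2 can switch to X (0 → 4). Not NE.
(Top, Y, Out): Player 1 can switch to Bottom (-4 → 1). Not NE.
(Middle, X, In): Player 1 gets 4, best alternative -4; Player 2 gets -1, best alternative -9; Player 3 gets 1, best alternative -3. No profitable deviation — NE.
(Middle, X, Out): Player 1 can switch to Bottom (-3 → 9). Not NE.
(Middle, Y, In): Player 1 can switch to Top (-1 → 8). Not NE.
(Middle, Y, Out): Player 1 can switch to Top (-7 → -4). Not NE.
(Bottom, X, In): Player 1 can switch to Middle (-4 → 4). Not NE.
(Bottom, X, Out): Player 1 gets 9, best alternative -3; Player 2 gets 5, best alternative -9; Player 3 gets 7, best alternative 1. No profitable deviation — NE.
(Bottom, Y, In): Player 1 can switch to Top (7 → 8). Not NE.
(Bottom, Y, Out): Player 2 can switch to X (-9 → 5). Not NE.

The pure Nash equilibria are (Middle, X, In), (Bottom, X, Out).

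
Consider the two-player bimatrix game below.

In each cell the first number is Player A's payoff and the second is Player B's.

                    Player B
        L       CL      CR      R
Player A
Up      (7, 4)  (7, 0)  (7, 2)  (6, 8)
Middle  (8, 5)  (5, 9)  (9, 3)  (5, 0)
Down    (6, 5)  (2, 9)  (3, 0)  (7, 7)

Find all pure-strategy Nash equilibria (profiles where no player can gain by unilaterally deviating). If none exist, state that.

This game has no pure Nash equilibrium.

(Up, L): Player A can switch to Middle (7 → 8). Not NE.
(Up, CL): Player B can switch to L (0 → 4). Not NE.
(Up, CR): Player A can switch to Middle (7 → 9). Not NE.
(Up, R): Player A can switch to Down (6 → 7). Not NE.
(Middle, L): Player B can switch to CL (5 → 9). Not NE.
(Middle, CL): Player A can switch to Up (5 → 7). Not NE.
(Middle, CR): Player B can switch to L (3 → 5). Not NE.
(Middle, R): Player A can switch to Up (5 → 6). Not NE.
(The remaining 4 profiles each have a profitable deviation by the same check.)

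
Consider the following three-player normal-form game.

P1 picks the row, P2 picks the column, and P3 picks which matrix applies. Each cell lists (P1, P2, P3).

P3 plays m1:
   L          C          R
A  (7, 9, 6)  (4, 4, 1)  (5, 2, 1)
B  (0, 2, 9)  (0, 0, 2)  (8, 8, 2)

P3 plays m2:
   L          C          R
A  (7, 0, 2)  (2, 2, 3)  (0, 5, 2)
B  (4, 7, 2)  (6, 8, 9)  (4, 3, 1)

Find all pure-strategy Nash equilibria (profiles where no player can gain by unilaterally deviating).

P1 against (L, m1): payoffs 7, 0 → best response A.
P1 against (L, m2): payoffs 7, 4 → best response A.
P1 against (C, m1): payoffs 4, 0 → best response A.
P1 against (C, m2): payoffs 2, 6 → best response B.
P1 against (R, m1): payoffs 5, 8 → best response B.
P1 against (R, m2): payoffs 0, 4 → best response B.
P2 against (A, m1): payoffs 9, 4, 2 → best response L.
P2 against (A, m2): payoffs 0, 2, 5 → best response R.
P2 against (B, m1): payoffs 2, 0, 8 → best response R.
P2 against (B, m2): payoffs 7, 8, 3 → best response C.
P3 against (A, L): payoffs 6, 2 → best response m1.
P3 against (A, C): payoffs 1, 3 → best response m2.
P3 against (A, R): payoffs 1, 2 → best response m2.
P3 against (B, L): payoffs 9, 2 → best response m1.
P3 against (B, C): payoffs 2, 9 → best response m2.
P3 against (B, R): payoffs 2, 1 → best response m1.
Mutual best responses: (A, L, m1); (B, C, m2); (B, R, m1).

(A, L, m1) and (B, C, m2) and (B, R, m1)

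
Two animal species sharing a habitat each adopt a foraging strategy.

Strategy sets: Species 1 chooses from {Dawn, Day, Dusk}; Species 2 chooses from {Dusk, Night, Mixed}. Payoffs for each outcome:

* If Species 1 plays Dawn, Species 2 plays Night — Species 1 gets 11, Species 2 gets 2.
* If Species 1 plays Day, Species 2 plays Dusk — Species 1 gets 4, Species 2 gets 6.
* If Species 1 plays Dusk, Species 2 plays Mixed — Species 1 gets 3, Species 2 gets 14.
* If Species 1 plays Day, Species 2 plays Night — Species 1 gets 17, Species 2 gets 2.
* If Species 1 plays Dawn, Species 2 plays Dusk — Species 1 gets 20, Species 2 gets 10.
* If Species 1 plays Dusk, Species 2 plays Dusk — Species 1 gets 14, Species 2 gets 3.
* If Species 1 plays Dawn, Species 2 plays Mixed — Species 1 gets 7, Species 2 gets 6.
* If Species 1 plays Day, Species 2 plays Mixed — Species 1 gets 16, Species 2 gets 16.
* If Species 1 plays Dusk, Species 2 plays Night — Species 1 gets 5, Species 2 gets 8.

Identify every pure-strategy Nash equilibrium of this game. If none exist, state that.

Pure-strategy Nash equilibria: (Dawn, Dusk), (Day, Mixed)

(Dawn, Dusk): Species 1 gets 20, best alternative 14; Species 2 gets 10, best alternative 6. No profitable deviation — NE.
(Dawn, Night): Species 1 can switch to Day (11 → 17). Not NE.
(Dawn, Mixed): Species 1 can switch to Day (7 → 16). Not NE.
(Day, Dusk): Species 1 can switch to Dawn (4 → 20). Not NE.
(Day, Night): Species 2 can switch to Dusk (2 → 6). Not NE.
(Day, Mixed): Species 1 gets 16, best alternative 7; Species 2 gets 16, best alternative 6. No profitable deviation — NE.
(Dusk, Dusk): Species 1 can switch to Dawn (14 → 20). Not NE.
(Dusk, Night): Species 1 can switch to Dawn (5 → 11). Not NE.
(Dusk, Mixed): Species 1 can switch to Dawn (3 → 7). Not NE.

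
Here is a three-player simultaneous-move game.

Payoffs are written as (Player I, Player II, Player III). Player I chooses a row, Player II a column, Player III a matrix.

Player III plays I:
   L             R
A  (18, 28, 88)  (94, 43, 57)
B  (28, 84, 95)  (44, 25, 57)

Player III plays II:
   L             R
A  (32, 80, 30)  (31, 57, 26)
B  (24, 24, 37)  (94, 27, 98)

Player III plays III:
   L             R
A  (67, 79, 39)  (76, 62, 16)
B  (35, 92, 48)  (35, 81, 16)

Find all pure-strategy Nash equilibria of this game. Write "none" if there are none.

Check each profile: it is a Nash equilibrium iff no player can strictly gain by switching unilaterally.
(A, L, I): Player I can switch to B (18 → 28). Not NE.
(A, L, II): Player III can switch to I (30 → 88). Not NE.
(A, L, III): Player III can switch to I (39 → 88). Not NE.
(A, R, I): Player I gets 94, best alternative 44; Player II gets 43, best alternative 28; Player III gets 57, best alternative 26. No profitable deviation — NE.
(A, R, II): Player I can switch to B (31 → 94). Not NE.
(A, R, III): Player II can switch to L (62 → 79). Not NE.
(B, L, I): Player I gets 28, best alternative 18; Player II gets 84, best alternative 25; Player III gets 95, best alternative 48. No profitable deviation — NE.
(B, L, II): Player I can switch to A (24 → 32). Not NE.
(B, L, III): Player I can switch to A (35 → 67). Not NE.
(B, R, I): Player I can switch to A (44 → 94). Not NE.
(B, R, II): Player I gets 94, best alternative 31; Player II gets 27, best alternative 24; Player III gets 98, best alternative 57. No profitable deviation — NE.
(B, R, III): Player I can switch to A (35 → 76). Not NE.

(A, R, I) and (B, L, I) and (B, R, II)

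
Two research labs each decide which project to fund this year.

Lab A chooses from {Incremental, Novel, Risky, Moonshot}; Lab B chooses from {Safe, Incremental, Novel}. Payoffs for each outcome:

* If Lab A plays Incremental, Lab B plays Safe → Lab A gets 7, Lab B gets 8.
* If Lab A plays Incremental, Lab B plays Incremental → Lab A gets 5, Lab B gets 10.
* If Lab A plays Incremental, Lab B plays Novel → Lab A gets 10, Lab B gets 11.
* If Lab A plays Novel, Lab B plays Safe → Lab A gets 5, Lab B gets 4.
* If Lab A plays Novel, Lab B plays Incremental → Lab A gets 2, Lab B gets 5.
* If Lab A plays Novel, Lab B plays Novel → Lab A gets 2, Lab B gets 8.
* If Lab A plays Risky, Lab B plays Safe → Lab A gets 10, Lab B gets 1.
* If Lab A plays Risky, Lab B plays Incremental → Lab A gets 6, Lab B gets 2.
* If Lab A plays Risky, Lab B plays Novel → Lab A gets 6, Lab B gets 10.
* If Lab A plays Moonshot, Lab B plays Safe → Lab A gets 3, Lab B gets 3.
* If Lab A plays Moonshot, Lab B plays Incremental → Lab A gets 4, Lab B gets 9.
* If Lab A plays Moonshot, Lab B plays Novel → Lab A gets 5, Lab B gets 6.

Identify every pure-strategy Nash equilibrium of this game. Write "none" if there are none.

For each strategy profile, look for a profitable unilateral deviation.
(Incremental, Safe): Lab A can switch to Risky (7 → 10). Not NE.
(Incremental, Incremental): Lab A can switch to Risky (5 → 6). Not NE.
(Incremental, Novel): Lab A gets 10, best alternative 6; Lab B gets 11, best alternative 10. No profitable deviation — NE.
(Novel, Safe): Lab A can switch to Incremental (5 → 7). Not NE.
(Novel, Incremental): Lab A can switch to Incremental (2 → 5). Not NE.
(Novel, Novel): Lab A can switch to Incremental (2 → 10). Not NE.
(Risky, Safe): Lab B can switch to Incremental (1 → 2). Not NE.
(Risky, Incremental): Lab B can switch to Novel (2 → 10). Not NE.
(Risky, Novel): Lab A can switch to Incremental (6 → 10). Not NE.
(The remaining 3 profiles each have a profitable deviation by the same check.)

(Incremental, Novel)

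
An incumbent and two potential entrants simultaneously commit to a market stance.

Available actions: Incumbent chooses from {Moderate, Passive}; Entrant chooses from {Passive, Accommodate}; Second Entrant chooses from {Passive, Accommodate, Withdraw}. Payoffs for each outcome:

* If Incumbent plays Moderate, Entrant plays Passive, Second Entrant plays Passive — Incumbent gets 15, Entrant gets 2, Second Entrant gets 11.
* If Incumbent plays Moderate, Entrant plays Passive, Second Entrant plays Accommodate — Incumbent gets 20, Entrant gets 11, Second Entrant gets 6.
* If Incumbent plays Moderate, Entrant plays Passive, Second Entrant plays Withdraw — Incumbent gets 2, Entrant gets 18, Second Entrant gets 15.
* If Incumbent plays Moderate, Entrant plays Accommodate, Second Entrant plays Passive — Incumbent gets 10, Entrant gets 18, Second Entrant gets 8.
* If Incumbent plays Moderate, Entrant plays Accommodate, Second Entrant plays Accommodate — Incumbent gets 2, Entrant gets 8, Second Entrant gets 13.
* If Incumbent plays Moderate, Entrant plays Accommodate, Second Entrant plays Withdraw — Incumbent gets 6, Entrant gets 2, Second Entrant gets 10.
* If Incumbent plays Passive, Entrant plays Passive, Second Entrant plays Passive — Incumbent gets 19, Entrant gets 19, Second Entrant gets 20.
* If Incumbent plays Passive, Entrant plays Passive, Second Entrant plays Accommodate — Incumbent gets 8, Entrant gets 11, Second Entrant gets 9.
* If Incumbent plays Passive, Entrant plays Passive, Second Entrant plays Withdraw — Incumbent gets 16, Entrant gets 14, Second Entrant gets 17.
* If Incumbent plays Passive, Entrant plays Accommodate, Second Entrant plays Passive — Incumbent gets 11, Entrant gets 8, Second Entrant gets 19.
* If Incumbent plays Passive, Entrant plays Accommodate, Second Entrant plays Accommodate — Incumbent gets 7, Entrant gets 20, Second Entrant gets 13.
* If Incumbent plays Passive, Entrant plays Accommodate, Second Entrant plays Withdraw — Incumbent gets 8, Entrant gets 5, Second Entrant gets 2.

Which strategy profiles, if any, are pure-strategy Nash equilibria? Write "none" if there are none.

(Moderate, Passive, Passive): Incumbent can switch to Passive (15 → 19). Not NE.
(Moderate, Passive, Accommodate): Second Entrant can switch to Passive (6 → 11). Not NE.
(Moderate, Passive, Withdraw): Incumbent can switch to Passive (2 → 16). Not NE.
(Moderate, Accommodate, Passive): Incumbent can switch to Passive (10 → 11). Not NE.
(Moderate, Accommodate, Accommodate): Incumbent can switch to Passive (2 → 7). Not NE.
(Moderate, Accommodate, Withdraw): Incumbent can switch to Passive (6 → 8). Not NE.
(Passive, Passive, Passive): Incumbent gets 19, best alternative 15; Entrant gets 19, best alternative 8; Second Entrant gets 20, best alternative 17. No profitable deviation — NE.
(The remaining 5 profiles each have a profitable deviation by the same check.)

(Passive, Passive, Passive)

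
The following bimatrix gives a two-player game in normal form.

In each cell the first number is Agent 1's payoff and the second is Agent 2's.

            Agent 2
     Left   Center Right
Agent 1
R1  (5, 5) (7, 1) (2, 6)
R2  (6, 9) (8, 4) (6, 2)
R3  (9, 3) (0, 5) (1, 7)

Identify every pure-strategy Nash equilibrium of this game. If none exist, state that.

Agent 1 against Left: payoffs 5, 6, 9 → best response R3.
Agent 1 against Center: payoffs 7, 8, 0 → best response R2.
Agent 1 against Right: payoffs 2, 6, 1 → best response R2.
Agent 2 against R1: payoffs 5, 1, 6 → best response Right.
Agent 2 against R2: payoffs 9, 4, 2 → best response Left.
Agent 2 against R3: payoffs 3, 5, 7 → best response Right.
No profile is a mutual best response for all players.

none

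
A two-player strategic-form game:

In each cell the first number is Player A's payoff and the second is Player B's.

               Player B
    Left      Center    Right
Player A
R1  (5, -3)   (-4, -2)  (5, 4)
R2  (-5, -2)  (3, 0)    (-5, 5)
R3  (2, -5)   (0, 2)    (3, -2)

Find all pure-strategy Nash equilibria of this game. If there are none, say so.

(R1, Right)

(R1, Left): Player B can switch to Center (-3 → -2). Not NE.
(R1, Center): Player A can switch to R2 (-4 → 3). Not NE.
(R1, Right): Player A gets 5, best alternative 3; Player B gets 4, best alternative -2. No profitable deviation — NE.
(R2, Left): Player A can switch to R1 (-5 → 5). Not NE.
(R2, Center): Player B can switch to Right (0 → 5). Not NE.
(R2, Right): Player A can switch to R1 (-5 → 5). Not NE.
(R3, Left): Player A can switch to R1 (2 → 5). Not NE.
(R3, Center): Player A can switch to R2 (0 → 3). Not NE.
(R3, Right): Player A can switch to R1 (3 → 5). Not NE.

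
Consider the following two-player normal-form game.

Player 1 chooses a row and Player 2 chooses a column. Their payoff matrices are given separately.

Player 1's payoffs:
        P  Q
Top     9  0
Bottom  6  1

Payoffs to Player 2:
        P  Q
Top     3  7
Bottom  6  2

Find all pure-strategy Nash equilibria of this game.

(Top, P): Player 2 can switch to Q (3 → 7). Not NE.
(Top, Q): Player 1 can switch to Bottom (0 → 1). Not NE.
(Bottom, P): Player 1 can switch to Top (6 → 9). Not NE.
(Bottom, Q): Player 2 can switch to P (2 → 6). Not NE.

This game has no pure Nash equilibrium.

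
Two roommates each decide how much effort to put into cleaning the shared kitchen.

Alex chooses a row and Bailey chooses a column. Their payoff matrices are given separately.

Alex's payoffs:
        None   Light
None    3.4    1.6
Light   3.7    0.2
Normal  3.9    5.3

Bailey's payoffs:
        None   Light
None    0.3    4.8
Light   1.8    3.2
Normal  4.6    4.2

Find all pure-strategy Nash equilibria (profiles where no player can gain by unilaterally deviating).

For each player, find the best response to each opponent profile; mutual best responses are the pure NE.
Alex against None: payoffs 3.4, 3.7, 3.9 → best response Normal.
Alex against Light: payoffs 1.6, 0.2, 5.3 → best response Normal.
Bailey against None: payoffs 0.3, 4.8 → best response Light.
Bailey against Light: payoffs 1.8, 3.2 → best response Light.
Bailey against Normal: payoffs 4.6, 4.2 → best response None.
Mutual best responses: (Normal, None).

(Normal, None)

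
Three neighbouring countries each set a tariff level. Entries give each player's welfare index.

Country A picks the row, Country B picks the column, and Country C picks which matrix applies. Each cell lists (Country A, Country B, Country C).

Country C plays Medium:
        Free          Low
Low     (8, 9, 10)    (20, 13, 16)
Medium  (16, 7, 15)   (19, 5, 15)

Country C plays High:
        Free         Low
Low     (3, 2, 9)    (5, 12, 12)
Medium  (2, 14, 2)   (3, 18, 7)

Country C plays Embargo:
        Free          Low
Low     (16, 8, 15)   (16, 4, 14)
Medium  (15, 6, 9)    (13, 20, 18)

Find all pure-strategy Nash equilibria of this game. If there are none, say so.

Country A against (Free, Medium): payoffs 8, 16 → best response Medium.
Country A against (Free, High): payoffs 3, 2 → best response Low.
Country A against (Free, Embargo): payoffs 16, 15 → best response Low.
Country A against (Low, Medium): payoffs 20, 19 → best response Low.
Country A against (Low, High): payoffs 5, 3 → best response Low.
Country A against (Low, Embargo): payoffs 16, 13 → best response Low.
Country B against (Low, Medium): payoffs 9, 13 → best response Low.
Country B against (Low, High): payoffs 2, 12 → best response Low.
Country B against (Low, Embargo): payoffs 8, 4 → best response Free.
Country B against (Medium, Medium): payoffs 7, 5 → best response Free.
Country B against (Medium, High): payoffs 14, 18 → best response Low.
Country B against (Medium, Embargo): payoffs 6, 20 → best response Low.
Country C against (Low, Free): payoffs 10, 9, 15 → best response Embargo.
Country C against (Low, Low): payoffs 16, 12, 14 → best response Medium.
Country C against (Medium, Free): payoffs 15, 2, 9 → best response Medium.
Country C against (Medium, Low): payoffs 15, 7, 18 → best response Embargo.
Mutual best responses: (Low, Free, Embargo); (Low, Low, Medium); (Medium, Free, Medium).

Pure-strategy Nash equilibria: (Low, Free, Embargo), (Low, Low, Medium), (Medium, Free, Medium)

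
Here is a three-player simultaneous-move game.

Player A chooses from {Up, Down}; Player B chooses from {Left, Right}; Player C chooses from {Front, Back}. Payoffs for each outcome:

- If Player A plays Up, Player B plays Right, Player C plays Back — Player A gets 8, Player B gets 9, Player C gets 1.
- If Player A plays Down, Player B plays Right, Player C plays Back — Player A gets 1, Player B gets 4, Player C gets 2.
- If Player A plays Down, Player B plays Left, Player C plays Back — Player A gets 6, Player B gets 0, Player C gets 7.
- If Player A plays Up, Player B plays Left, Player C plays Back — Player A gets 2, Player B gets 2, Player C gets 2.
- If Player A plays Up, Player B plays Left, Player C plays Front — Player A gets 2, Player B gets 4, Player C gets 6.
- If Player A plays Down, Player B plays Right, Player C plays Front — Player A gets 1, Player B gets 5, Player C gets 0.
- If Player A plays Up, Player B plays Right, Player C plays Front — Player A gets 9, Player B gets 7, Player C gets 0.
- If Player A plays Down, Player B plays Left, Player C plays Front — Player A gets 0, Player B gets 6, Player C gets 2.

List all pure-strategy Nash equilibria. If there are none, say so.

Mark each player's best response to every combination of opponents' strategies; a profile where every player is best-responding is a pure Nash equilibrium.
Player A against (Left, Front): payoffs 2, 0 → best response Up.
Player A against (Left, Back): payoffs 2, 6 → best response Down.
Player A against (Right, Front): payoffs 9, 1 → best response Up.
Player A against (Right, Back): payoffs 8, 1 → best response Up.
Player B against (Up, Front): payoffs 4, 7 → best response Right.
Player B against (Up, Back): payoffs 2, 9 → best response Right.
Player B against (Down, Front): payoffs 6, 5 → best response Left.
Player B against (Down, Back): payoffs 0, 4 → best response Right.
Player C against (Up, Left): payoffs 6, 2 → best response Front.
Player C against (Up, Right): payoffs 0, 1 → best response Back.
Player C against (Down, Left): payoffs 2, 7 → best response Back.
Player C against (Down, Right): payoffs 0, 2 → best response Back.
Mutual best responses: (Up, Right, Back).

(Up, Right, Back)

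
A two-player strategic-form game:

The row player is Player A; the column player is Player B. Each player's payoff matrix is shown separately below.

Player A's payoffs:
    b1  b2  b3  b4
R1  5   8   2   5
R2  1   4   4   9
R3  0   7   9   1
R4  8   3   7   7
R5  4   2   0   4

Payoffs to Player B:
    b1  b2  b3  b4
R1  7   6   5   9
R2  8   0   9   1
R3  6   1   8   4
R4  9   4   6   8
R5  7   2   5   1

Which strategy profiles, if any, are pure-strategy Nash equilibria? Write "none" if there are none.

Player A against b1: payoffs 5, 1, 0, 8, 4 → best response R4.
Player A against b2: payoffs 8, 4, 7, 3, 2 → best response R1.
Player A against b3: payoffs 2, 4, 9, 7, 0 → best response R3.
Player A against b4: payoffs 5, 9, 1, 7, 4 → best response R2.
Player B against R1: payoffs 7, 6, 5, 9 → best response b4.
Player B against R2: payoffs 8, 0, 9, 1 → best response b3.
Player B against R3: payoffs 6, 1, 8, 4 → best response b3.
Player B against R4: payoffs 9, 4, 6, 8 → best response b1.
Player B against R5: payoffs 7, 2, 5, 1 → best response b1.
Mutual best responses: (R3, b3); (R4, b1).

Pure-strategy Nash equilibria: (R3, b3), (R4, b1)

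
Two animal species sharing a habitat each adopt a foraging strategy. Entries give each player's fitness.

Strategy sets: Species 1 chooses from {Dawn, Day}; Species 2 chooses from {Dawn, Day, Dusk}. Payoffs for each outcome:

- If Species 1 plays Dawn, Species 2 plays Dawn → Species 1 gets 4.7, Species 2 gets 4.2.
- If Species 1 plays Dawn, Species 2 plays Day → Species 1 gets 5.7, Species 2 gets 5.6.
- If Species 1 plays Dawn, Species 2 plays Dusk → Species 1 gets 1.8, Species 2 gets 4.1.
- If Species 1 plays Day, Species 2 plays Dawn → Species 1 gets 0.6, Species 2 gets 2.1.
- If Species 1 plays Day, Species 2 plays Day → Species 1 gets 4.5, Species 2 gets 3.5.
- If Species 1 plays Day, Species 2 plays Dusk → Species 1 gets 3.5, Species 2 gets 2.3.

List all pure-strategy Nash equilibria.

Species 1 against Dawn: payoffs 4.7, 0.6 → best response Dawn.
Species 1 against Day: payoffs 5.7, 4.5 → best response Dawn.
Species 1 against Dusk: payoffs 1.8, 3.5 → best response Day.
Species 2 against Dawn: payoffs 4.2, 5.6, 4.1 → best response Day.
Species 2 against Day: payoffs 2.1, 3.5, 2.3 → best response Day.
Mutual best responses: (Dawn, Day).

The unique pure-strategy Nash equilibrium is (Dawn, Day).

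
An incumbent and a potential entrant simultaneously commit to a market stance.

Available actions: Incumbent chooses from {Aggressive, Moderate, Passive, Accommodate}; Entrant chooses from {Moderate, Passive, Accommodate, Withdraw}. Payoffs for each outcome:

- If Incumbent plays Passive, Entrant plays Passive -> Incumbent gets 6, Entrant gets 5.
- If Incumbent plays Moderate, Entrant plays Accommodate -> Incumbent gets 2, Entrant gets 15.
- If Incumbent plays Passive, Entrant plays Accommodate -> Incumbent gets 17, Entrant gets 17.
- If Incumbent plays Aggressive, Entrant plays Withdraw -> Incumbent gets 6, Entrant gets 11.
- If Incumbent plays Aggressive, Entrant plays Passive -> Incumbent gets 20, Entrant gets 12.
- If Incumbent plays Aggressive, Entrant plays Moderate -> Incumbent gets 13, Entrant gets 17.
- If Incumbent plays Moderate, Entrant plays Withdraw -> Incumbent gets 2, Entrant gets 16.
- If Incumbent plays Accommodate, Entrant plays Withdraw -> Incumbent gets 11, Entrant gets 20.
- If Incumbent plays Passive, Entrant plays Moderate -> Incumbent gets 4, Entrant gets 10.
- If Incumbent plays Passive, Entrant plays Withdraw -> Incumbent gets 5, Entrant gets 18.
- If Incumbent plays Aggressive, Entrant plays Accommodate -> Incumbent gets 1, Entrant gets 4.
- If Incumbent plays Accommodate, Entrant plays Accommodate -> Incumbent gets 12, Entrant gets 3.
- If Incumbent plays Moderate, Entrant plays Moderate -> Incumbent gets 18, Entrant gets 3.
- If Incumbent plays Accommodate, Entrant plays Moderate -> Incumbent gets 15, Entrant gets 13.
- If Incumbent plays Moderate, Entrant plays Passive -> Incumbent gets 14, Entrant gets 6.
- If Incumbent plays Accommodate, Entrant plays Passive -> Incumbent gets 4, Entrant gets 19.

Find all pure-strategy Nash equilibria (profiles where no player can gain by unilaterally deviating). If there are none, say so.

(Aggressive, Moderate): Incumbent can switch to Moderate (13 → 18). Not NE.
(Aggressive, Passive): Entrant can switch to Moderate (12 → 17). Not NE.
(Aggressive, Accommodate): Incumbent can switch to Moderate (1 → 2). Not NE.
(Aggressive, Withdraw): Incumbent can switch to Accommodate (6 → 11). Not NE.
(Moderate, Moderate): Entrant can switch to Passive (3 → 6). Not NE.
(Moderate, Passive): Incumbent can switch to Aggressive (14 → 20). Not NE.
(Moderate, Accommodate): Incumbent can switch to Passive (2 → 17). Not NE.
(Moderate, Withdraw): Incumbent can switch to Aggressive (2 → 6). Not NE.
(Accommodate, Withdraw): Incumbent gets 11, best alternative 6; Entrant gets 20, best alternative 19. No profitable deviation — NE.
(The remaining 7 profiles each have a profitable deviation by the same check.)

Pure NE: (Accommodate, Withdraw)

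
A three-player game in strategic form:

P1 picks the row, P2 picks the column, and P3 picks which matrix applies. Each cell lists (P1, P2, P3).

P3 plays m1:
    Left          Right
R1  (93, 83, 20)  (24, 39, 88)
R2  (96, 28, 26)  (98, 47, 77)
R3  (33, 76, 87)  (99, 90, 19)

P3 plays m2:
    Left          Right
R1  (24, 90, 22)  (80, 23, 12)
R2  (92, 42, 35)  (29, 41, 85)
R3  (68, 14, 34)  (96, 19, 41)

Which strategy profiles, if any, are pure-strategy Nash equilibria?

(R1, Left, m1): P1 can switch to R2 (93 → 96). Not NE.
(R1, Left, m2): P1 can switch to R2 (24 → 92). Not NE.
(R1, Right, m1): P1 can switch to R2 (24 → 98). Not NE.
(R1, Right, m2): P1 can switch to R3 (80 → 96). Not NE.
(R2, Left, m1): P2 can switch to Right (28 → 47). Not NE.
(R2, Left, m2): P1 gets 92, best alternative 68; P2 gets 42, best alternative 41; P3 gets 35, best alternative 26. No profitable deviation — NE.
(R2, Right, m1): P1 can switch to R3 (98 → 99). Not NE.
(R2, Right, m2): P1 can switch to R1 (29 → 80). Not NE.
(R3, Left, m1): P1 can switch to R1 (33 → 93). Not NE.
(R3, Right, m2): P1 gets 96, best alternative 80; P2 gets 19, best alternative 14; P3 gets 41, best alternative 19. No profitable deviation — NE.
(The remaining 2 profiles each have a profitable deviation by the same check.)

(R2, Left, m2); (R3, Right, m2)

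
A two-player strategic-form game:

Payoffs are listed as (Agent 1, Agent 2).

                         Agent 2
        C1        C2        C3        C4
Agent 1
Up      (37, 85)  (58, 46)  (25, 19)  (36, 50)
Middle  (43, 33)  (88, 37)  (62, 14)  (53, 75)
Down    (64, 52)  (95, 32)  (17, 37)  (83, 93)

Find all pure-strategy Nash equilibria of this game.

Agent 1 against C1: payoffs 37, 43, 64 → best response Down.
Agent 1 against C2: payoffs 58, 88, 95 → best response Down.
Agent 1 against C3: payoffs 25, 62, 17 → best response Middle.
Agent 1 against C4: payoffs 36, 53, 83 → best response Down.
Agent 2 against Up: payoffs 85, 46, 19, 50 → best response C1.
Agent 2 against Middle: payoffs 33, 37, 14, 75 → best response C4.
Agent 2 against Down: payoffs 52, 32, 37, 93 → best response C4.
Mutual best responses: (Down, C4).

(Down, C4)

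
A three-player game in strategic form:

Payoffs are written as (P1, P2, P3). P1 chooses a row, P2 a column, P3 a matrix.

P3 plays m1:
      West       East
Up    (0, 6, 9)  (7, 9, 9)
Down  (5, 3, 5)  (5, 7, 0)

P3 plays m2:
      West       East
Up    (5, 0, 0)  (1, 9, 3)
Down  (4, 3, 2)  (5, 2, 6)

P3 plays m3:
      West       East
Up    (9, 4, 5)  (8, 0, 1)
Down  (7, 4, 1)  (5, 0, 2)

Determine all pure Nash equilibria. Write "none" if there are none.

The unique pure-strategy Nash equilibrium is (Up, East, m1).

Mark each player's best response to every combination of opponents' strategies; a profile where every player is best-responding is a pure Nash equilibrium.
P1 against (West, m1): payoffs 0, 5 → best response Down.
P1 against (West, m2): payoffs 5, 4 → best response Up.
P1 against (West, m3): payoffs 9, 7 → best response Up.
P1 against (East, m1): payoffs 7, 5 → best response Up.
P1 against (East, m2): payoffs 1, 5 → best response Down.
P1 against (East, m3): payoffs 8, 5 → best response Up.
P2 against (Up, m1): payoffs 6, 9 → best response East.
P2 against (Up, m2): payoffs 0, 9 → best response East.
P2 against (Up, m3): payoffs 4, 0 → best response West.
P2 against (Down, m1): payoffs 3, 7 → best response East.
P2 against (Down, m2): payoffs 3, 2 → best response West.
P2 against (Down, m3): payoffs 4, 0 → best response West.
P3 against (Up, West): payoffs 9, 0, 5 → best response m1.
P3 against (Up, East): payoffs 9, 3, 1 → best response m1.
P3 against (Down, West): payoffs 5, 2, 1 → best response m1.
P3 against (Down, East): payoffs 0, 6, 2 → best response m2.
Mutual best responses: (Up, East, m1).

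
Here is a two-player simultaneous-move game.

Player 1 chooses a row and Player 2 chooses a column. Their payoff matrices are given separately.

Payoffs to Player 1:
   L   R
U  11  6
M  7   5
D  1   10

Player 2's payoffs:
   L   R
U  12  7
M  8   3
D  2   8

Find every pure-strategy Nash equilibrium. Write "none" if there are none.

(U, L); (D, R)

Player 1 against L: payoffs 11, 7, 1 → best response U.
Player 1 against R: payoffs 6, 5, 10 → best response D.
Player 2 against U: payoffs 12, 7 → best response L.
Player 2 against M: payoffs 8, 3 → best response L.
Player 2 against D: payoffs 2, 8 → best response R.
Mutual best responses: (U, L); (D, R).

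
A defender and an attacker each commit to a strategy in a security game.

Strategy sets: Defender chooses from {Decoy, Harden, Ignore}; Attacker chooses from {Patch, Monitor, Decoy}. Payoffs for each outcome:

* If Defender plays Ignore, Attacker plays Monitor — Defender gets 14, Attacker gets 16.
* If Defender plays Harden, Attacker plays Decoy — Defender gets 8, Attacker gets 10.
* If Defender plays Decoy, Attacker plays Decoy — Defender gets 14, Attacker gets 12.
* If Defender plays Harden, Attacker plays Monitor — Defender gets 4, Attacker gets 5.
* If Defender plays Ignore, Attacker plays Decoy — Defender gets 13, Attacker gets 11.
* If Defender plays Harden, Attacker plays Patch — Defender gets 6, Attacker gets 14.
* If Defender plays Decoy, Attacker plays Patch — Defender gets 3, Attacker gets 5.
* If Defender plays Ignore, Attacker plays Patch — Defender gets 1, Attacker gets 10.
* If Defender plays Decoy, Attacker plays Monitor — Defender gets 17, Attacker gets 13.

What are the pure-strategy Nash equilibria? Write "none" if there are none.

Defender against Patch: payoffs 3, 6, 1 → best response Harden.
Defender against Monitor: payoffs 17, 4, 14 → best response Decoy.
Defender against Decoy: payoffs 14, 8, 13 → best response Decoy.
Attacker against Decoy: payoffs 5, 13, 12 → best response Monitor.
Attacker against Harden: payoffs 14, 5, 10 → best response Patch.
Attacker against Ignore: payoffs 10, 16, 11 → best response Monitor.
Mutual best responses: (Decoy, Monitor); (Harden, Patch).

Pure-strategy Nash equilibria: (Decoy, Monitor) and (Harden, Patch)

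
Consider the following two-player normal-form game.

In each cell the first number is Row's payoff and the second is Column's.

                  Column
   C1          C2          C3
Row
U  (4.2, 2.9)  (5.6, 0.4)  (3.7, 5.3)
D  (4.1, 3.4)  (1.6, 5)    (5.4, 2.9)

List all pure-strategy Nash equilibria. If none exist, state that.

Row against C1: payoffs 4.2, 4.1 → best response U.
Row against C2: payoffs 5.6, 1.6 → best response U.
Row against C3: payoffs 3.7, 5.4 → best response D.
Column against U: payoffs 2.9, 0.4, 5.3 → best response C3.
Column against D: payoffs 3.4, 5, 2.9 → best response C2.
No profile is a mutual best response for all players.

There is no pure-strategy Nash equilibrium.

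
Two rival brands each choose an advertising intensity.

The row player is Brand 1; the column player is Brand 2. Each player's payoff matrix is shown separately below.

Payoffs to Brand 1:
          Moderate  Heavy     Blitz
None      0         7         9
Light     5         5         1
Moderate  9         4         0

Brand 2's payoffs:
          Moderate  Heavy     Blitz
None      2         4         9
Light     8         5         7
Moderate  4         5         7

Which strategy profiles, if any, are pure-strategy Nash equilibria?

Brand 1 against Moderate: payoffs 0, 5, 9 → best response Moderate.
Brand 1 against Heavy: payoffs 7, 5, 4 → best response None.
Brand 1 against Blitz: payoffs 9, 1, 0 → best response None.
Brand 2 against None: payoffs 2, 4, 9 → best response Blitz.
Brand 2 against Light: payoffs 8, 5, 7 → best response Moderate.
Brand 2 against Moderate: payoffs 4, 5, 7 → best response Blitz.
Mutual best responses: (None, Blitz).

(None, Blitz)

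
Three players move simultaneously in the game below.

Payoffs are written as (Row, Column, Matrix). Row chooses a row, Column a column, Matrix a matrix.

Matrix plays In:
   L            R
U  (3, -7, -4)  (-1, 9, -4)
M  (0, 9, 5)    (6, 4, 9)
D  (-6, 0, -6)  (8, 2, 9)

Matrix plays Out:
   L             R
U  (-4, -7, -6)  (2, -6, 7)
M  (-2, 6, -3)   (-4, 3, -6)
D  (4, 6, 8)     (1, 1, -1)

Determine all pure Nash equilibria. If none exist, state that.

Pure-strategy Nash equilibria: (U, R, Out) and (D, L, Out) and (D, R, In)

Row against (L, In): payoffs 3, 0, -6 → best response U.
Row against (L, Out): payoffs -4, -2, 4 → best response D.
Row against (R, In): payoffs -1, 6, 8 → best response D.
Row against (R, Out): payoffs 2, -4, 1 → best response U.
Column against (U, In): payoffs -7, 9 → best response R.
Column against (U, Out): payoffs -7, -6 → best response R.
Column against (M, In): payoffs 9, 4 → best response L.
Column against (M, Out): payoffs 6, 3 → best response L.
Column against (D, In): payoffs 0, 2 → best response R.
Column against (D, Out): payoffs 6, 1 → best response L.
Matrix against (U, L): payoffs -4, -6 → best response In.
Matrix against (U, R): payoffs -4, 7 → best response Out.
Matrix against (M, L): payoffs 5, -3 → best response In.
Matrix against (M, R): payoffs 9, -6 → best response In.
Matrix against (D, L): payoffs -6, 8 → best response Out.
Matrix against (D, R): payoffs 9, -1 → best response In.
Mutual best responses: (U, R, Out); (D, L, Out); (D, R, In).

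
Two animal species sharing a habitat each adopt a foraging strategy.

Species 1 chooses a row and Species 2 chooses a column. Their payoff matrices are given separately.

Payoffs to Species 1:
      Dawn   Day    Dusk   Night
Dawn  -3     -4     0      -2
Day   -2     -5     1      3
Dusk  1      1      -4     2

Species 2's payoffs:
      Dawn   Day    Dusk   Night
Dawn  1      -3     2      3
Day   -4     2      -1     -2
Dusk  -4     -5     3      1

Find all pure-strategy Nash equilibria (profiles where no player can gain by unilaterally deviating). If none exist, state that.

No pure-strategy Nash equilibrium.

(Dawn, Dawn): Species 1 can switch to Day (-3 → -2). Not NE.
(Dawn, Day): Species 1 can switch to Dusk (-4 → 1). Not NE.
(Dawn, Dusk): Species 1 can switch to Day (0 → 1). Not NE.
(Dawn, Night): Species 1 can switch to Day (-2 → 3). Not NE.
(Day, Dawn): Species 1 can switch to Dusk (-2 → 1). Not NE.
(Day, Day): Species 1 can switch to Dawn (-5 → -4). Not NE.
(Day, Dusk): Species 2 can switch to Day (-1 → 2). Not NE.
(Day, Night): Species 2 can switch to Day (-2 → 2). Not NE.
(The remaining 4 profiles each have a profitable deviation by the same check.)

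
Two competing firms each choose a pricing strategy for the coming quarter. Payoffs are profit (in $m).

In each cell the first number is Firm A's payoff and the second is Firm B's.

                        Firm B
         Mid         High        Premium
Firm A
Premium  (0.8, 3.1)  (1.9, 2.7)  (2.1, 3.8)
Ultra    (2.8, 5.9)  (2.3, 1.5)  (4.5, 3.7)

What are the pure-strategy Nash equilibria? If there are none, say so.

(Ultra, Mid)

Firm A against Mid: payoffs 0.8, 2.8 → best response Ultra.
Firm A against High: payoffs 1.9, 2.3 → best response Ultra.
Firm A against Premium: payoffs 2.1, 4.5 → best response Ultra.
Firm B against Premium: payoffs 3.1, 2.7, 3.8 → best response Premium.
Firm B against Ultra: payoffs 5.9, 1.5, 3.7 → best response Mid.
Mutual best responses: (Ultra, Mid).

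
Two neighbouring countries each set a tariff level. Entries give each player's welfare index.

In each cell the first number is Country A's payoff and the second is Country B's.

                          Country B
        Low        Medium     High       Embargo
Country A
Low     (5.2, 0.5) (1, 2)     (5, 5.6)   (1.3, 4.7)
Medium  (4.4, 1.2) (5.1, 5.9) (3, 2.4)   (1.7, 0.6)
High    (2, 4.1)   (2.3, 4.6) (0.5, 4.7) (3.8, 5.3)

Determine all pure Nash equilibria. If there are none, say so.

The pure Nash equilibria are (Low, High), (Medium, Medium), (High, Embargo).

(Low, Low): Country B can switch to Medium (0.5 → 2). Not NE.
(Low, Medium): Country A can switch to Medium (1 → 5.1). Not NE.
(Low, High): Country A gets 5, best alternative 3; Country B gets 5.6, best alternative 4.7. No profitable deviation — NE.
(Low, Embargo): Country A can switch to Medium (1.3 → 1.7). Not NE.
(Medium, Low): Country A can switch to Low (4.4 → 5.2). Not NE.
(Medium, Medium): Country A gets 5.1, best alternative 2.3; Country B gets 5.9, best alternative 2.4. No profitable deviation — NE.
(Medium, High): Country A can switch to Low (3 → 5). Not NE.
(Medium, Embargo): Country A can switch to High (1.7 → 3.8). Not NE.
(High, Low): Country A can switch to Low (2 → 5.2). Not NE.
(High, Medium): Country A can switch to Medium (2.3 → 5.1). Not NE.
(High, High): Country A can switch to Low (0.5 → 5). Not NE.
(High, Embargo): Country A gets 3.8, best alternative 1.7; Country B gets 5.3, best alternative 4.7. No profitable deviation — NE.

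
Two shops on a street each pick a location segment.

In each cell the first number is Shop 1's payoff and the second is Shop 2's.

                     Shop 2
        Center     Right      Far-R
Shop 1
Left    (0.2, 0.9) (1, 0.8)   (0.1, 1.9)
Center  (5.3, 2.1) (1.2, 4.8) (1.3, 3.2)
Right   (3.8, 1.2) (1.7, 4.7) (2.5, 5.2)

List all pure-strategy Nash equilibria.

The unique pure-strategy Nash equilibrium is (Right, Far-R).

Shop 1 against Center: payoffs 0.2, 5.3, 3.8 → best response Center.
Shop 1 against Right: payoffs 1, 1.2, 1.7 → best response Right.
Shop 1 against Far-R: payoffs 0.1, 1.3, 2.5 → best response Right.
Shop 2 against Left: payoffs 0.9, 0.8, 1.9 → best response Far-R.
Shop 2 against Center: payoffs 2.1, 4.8, 3.2 → best response Right.
Shop 2 against Right: payoffs 1.2, 4.7, 5.2 → best response Far-R.
Mutual best responses: (Right, Far-R).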